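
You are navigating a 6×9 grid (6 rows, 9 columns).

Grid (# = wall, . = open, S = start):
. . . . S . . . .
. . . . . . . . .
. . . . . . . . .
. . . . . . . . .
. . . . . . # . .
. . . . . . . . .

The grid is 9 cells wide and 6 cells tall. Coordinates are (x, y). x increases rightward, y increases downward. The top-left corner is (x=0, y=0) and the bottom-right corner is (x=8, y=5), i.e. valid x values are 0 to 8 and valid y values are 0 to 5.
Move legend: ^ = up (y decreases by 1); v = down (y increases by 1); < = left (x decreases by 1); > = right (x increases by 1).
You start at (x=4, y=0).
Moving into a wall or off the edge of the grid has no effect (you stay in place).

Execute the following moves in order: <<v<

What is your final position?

Start: (x=4, y=0)
  < (left): (x=4, y=0) -> (x=3, y=0)
  < (left): (x=3, y=0) -> (x=2, y=0)
  v (down): (x=2, y=0) -> (x=2, y=1)
  < (left): (x=2, y=1) -> (x=1, y=1)
Final: (x=1, y=1)

Answer: Final position: (x=1, y=1)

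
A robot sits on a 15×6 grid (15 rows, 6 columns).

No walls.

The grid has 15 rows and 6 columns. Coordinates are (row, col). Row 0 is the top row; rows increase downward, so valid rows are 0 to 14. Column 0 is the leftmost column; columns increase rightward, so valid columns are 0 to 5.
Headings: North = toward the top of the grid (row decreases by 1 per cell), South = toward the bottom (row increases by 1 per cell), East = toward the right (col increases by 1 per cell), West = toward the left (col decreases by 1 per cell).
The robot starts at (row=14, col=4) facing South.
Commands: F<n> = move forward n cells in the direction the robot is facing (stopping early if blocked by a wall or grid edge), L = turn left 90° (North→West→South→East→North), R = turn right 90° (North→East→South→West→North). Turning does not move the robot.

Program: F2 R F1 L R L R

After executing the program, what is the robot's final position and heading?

Start: (row=14, col=4), facing South
  F2: move forward 0/2 (blocked), now at (row=14, col=4)
  R: turn right, now facing West
  F1: move forward 1, now at (row=14, col=3)
  L: turn left, now facing South
  R: turn right, now facing West
  L: turn left, now facing South
  R: turn right, now facing West
Final: (row=14, col=3), facing West

Answer: Final position: (row=14, col=3), facing West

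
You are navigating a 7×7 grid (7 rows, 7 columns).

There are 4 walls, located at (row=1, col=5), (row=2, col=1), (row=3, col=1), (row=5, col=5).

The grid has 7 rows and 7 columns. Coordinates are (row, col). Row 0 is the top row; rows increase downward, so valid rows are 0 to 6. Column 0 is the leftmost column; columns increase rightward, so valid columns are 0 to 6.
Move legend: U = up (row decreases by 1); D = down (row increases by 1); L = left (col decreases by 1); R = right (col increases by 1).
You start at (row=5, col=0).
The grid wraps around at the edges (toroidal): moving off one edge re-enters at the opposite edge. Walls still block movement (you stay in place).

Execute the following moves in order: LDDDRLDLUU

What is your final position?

Start: (row=5, col=0)
  L (left): (row=5, col=0) -> (row=5, col=6)
  D (down): (row=5, col=6) -> (row=6, col=6)
  D (down): (row=6, col=6) -> (row=0, col=6)
  D (down): (row=0, col=6) -> (row=1, col=6)
  R (right): (row=1, col=6) -> (row=1, col=0)
  L (left): (row=1, col=0) -> (row=1, col=6)
  D (down): (row=1, col=6) -> (row=2, col=6)
  L (left): (row=2, col=6) -> (row=2, col=5)
  U (up): blocked, stay at (row=2, col=5)
  U (up): blocked, stay at (row=2, col=5)
Final: (row=2, col=5)

Answer: Final position: (row=2, col=5)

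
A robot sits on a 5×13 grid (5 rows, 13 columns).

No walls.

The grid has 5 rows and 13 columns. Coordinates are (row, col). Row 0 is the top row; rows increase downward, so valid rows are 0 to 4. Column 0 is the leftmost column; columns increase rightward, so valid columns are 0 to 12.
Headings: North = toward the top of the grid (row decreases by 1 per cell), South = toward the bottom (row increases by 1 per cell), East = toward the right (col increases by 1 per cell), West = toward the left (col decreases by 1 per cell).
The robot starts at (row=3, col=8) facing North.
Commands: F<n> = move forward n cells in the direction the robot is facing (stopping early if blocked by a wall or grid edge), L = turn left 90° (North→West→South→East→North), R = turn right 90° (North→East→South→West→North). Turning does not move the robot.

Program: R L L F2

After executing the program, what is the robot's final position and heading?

Answer: Final position: (row=3, col=6), facing West

Derivation:
Start: (row=3, col=8), facing North
  R: turn right, now facing East
  L: turn left, now facing North
  L: turn left, now facing West
  F2: move forward 2, now at (row=3, col=6)
Final: (row=3, col=6), facing West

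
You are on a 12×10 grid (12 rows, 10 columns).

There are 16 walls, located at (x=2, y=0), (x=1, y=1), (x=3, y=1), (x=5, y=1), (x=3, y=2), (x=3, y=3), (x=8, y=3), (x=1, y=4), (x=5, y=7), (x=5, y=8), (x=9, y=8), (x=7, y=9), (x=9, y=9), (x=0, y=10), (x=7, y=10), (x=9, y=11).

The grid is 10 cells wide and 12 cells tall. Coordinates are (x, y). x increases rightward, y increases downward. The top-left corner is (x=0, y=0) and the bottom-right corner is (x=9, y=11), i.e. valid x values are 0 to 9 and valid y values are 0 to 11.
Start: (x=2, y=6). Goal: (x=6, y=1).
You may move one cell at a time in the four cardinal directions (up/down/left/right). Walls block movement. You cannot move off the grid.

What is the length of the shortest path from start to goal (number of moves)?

Answer: Shortest path length: 9

Derivation:
BFS from (x=2, y=6) until reaching (x=6, y=1):
  Distance 0: (x=2, y=6)
  Distance 1: (x=2, y=5), (x=1, y=6), (x=3, y=6), (x=2, y=7)
  Distance 2: (x=2, y=4), (x=1, y=5), (x=3, y=5), (x=0, y=6), (x=4, y=6), (x=1, y=7), (x=3, y=7), (x=2, y=8)
  Distance 3: (x=2, y=3), (x=3, y=4), (x=0, y=5), (x=4, y=5), (x=5, y=6), (x=0, y=7), (x=4, y=7), (x=1, y=8), (x=3, y=8), (x=2, y=9)
  Distance 4: (x=2, y=2), (x=1, y=3), (x=0, y=4), (x=4, y=4), (x=5, y=5), (x=6, y=6), (x=0, y=8), (x=4, y=8), (x=1, y=9), (x=3, y=9), (x=2, y=10)
  Distance 5: (x=2, y=1), (x=1, y=2), (x=0, y=3), (x=4, y=3), (x=5, y=4), (x=6, y=5), (x=7, y=6), (x=6, y=7), (x=0, y=9), (x=4, y=9), (x=1, y=10), (x=3, y=10), (x=2, y=11)
  Distance 6: (x=0, y=2), (x=4, y=2), (x=5, y=3), (x=6, y=4), (x=7, y=5), (x=8, y=6), (x=7, y=7), (x=6, y=8), (x=5, y=9), (x=4, y=10), (x=1, y=11), (x=3, y=11)
  Distance 7: (x=0, y=1), (x=4, y=1), (x=5, y=2), (x=6, y=3), (x=7, y=4), (x=8, y=5), (x=9, y=6), (x=8, y=7), (x=7, y=8), (x=6, y=9), (x=5, y=10), (x=0, y=11), (x=4, y=11)
  Distance 8: (x=0, y=0), (x=4, y=0), (x=6, y=2), (x=7, y=3), (x=8, y=4), (x=9, y=5), (x=9, y=7), (x=8, y=8), (x=6, y=10), (x=5, y=11)
  Distance 9: (x=1, y=0), (x=3, y=0), (x=5, y=0), (x=6, y=1), (x=7, y=2), (x=9, y=4), (x=8, y=9), (x=6, y=11)  <- goal reached here
One shortest path (9 moves): (x=2, y=6) -> (x=3, y=6) -> (x=4, y=6) -> (x=5, y=6) -> (x=6, y=6) -> (x=6, y=5) -> (x=6, y=4) -> (x=6, y=3) -> (x=6, y=2) -> (x=6, y=1)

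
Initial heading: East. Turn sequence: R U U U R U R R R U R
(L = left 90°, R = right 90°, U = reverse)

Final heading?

Answer: Final heading: East

Derivation:
Start: East
  R (right (90° clockwise)) -> South
  U (U-turn (180°)) -> North
  U (U-turn (180°)) -> South
  U (U-turn (180°)) -> North
  R (right (90° clockwise)) -> East
  U (U-turn (180°)) -> West
  R (right (90° clockwise)) -> North
  R (right (90° clockwise)) -> East
  R (right (90° clockwise)) -> South
  U (U-turn (180°)) -> North
  R (right (90° clockwise)) -> East
Final: East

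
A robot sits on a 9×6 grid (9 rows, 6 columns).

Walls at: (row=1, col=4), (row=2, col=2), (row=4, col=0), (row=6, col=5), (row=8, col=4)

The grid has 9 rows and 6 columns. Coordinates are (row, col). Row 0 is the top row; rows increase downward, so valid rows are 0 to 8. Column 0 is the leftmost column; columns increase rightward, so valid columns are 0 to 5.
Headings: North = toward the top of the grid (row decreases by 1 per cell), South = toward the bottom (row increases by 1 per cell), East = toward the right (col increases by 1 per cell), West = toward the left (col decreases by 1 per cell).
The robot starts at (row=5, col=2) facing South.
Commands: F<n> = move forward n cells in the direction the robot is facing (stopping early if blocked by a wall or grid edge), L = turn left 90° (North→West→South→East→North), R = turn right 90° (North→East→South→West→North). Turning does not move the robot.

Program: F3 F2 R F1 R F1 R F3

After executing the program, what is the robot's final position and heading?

Start: (row=5, col=2), facing South
  F3: move forward 3, now at (row=8, col=2)
  F2: move forward 0/2 (blocked), now at (row=8, col=2)
  R: turn right, now facing West
  F1: move forward 1, now at (row=8, col=1)
  R: turn right, now facing North
  F1: move forward 1, now at (row=7, col=1)
  R: turn right, now facing East
  F3: move forward 3, now at (row=7, col=4)
Final: (row=7, col=4), facing East

Answer: Final position: (row=7, col=4), facing East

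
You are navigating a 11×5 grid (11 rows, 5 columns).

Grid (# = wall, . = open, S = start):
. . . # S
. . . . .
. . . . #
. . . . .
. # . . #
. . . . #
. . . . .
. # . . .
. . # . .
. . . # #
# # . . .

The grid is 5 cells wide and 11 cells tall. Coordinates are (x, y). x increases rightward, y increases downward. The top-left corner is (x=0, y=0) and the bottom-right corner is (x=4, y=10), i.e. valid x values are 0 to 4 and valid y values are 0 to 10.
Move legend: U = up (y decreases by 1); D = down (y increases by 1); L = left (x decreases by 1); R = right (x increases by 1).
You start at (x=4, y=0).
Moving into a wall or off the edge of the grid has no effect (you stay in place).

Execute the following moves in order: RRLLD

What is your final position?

Start: (x=4, y=0)
  R (right): blocked, stay at (x=4, y=0)
  R (right): blocked, stay at (x=4, y=0)
  L (left): blocked, stay at (x=4, y=0)
  L (left): blocked, stay at (x=4, y=0)
  D (down): (x=4, y=0) -> (x=4, y=1)
Final: (x=4, y=1)

Answer: Final position: (x=4, y=1)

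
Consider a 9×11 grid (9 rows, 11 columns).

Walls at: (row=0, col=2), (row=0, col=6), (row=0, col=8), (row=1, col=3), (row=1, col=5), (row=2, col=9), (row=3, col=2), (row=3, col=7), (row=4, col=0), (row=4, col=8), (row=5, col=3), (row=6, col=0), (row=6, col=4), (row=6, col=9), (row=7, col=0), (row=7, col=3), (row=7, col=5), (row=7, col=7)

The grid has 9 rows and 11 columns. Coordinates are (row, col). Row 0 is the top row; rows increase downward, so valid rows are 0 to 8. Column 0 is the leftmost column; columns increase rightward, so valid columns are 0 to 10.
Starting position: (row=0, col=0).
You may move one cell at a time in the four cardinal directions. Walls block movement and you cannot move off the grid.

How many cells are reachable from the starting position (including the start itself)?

BFS flood-fill from (row=0, col=0):
  Distance 0: (row=0, col=0)
  Distance 1: (row=0, col=1), (row=1, col=0)
  Distance 2: (row=1, col=1), (row=2, col=0)
  Distance 3: (row=1, col=2), (row=2, col=1), (row=3, col=0)
  Distance 4: (row=2, col=2), (row=3, col=1)
  Distance 5: (row=2, col=3), (row=4, col=1)
  Distance 6: (row=2, col=4), (row=3, col=3), (row=4, col=2), (row=5, col=1)
  Distance 7: (row=1, col=4), (row=2, col=5), (row=3, col=4), (row=4, col=3), (row=5, col=0), (row=5, col=2), (row=6, col=1)
  Distance 8: (row=0, col=4), (row=2, col=6), (row=3, col=5), (row=4, col=4), (row=6, col=2), (row=7, col=1)
  Distance 9: (row=0, col=3), (row=0, col=5), (row=1, col=6), (row=2, col=7), (row=3, col=6), (row=4, col=5), (row=5, col=4), (row=6, col=3), (row=7, col=2), (row=8, col=1)
  Distance 10: (row=1, col=7), (row=2, col=8), (row=4, col=6), (row=5, col=5), (row=8, col=0), (row=8, col=2)
  Distance 11: (row=0, col=7), (row=1, col=8), (row=3, col=8), (row=4, col=7), (row=5, col=6), (row=6, col=5), (row=8, col=3)
  Distance 12: (row=1, col=9), (row=3, col=9), (row=5, col=7), (row=6, col=6), (row=8, col=4)
  Distance 13: (row=0, col=9), (row=1, col=10), (row=3, col=10), (row=4, col=9), (row=5, col=8), (row=6, col=7), (row=7, col=4), (row=7, col=6), (row=8, col=5)
  Distance 14: (row=0, col=10), (row=2, col=10), (row=4, col=10), (row=5, col=9), (row=6, col=8), (row=8, col=6)
  Distance 15: (row=5, col=10), (row=7, col=8), (row=8, col=7)
  Distance 16: (row=6, col=10), (row=7, col=9), (row=8, col=8)
  Distance 17: (row=7, col=10), (row=8, col=9)
  Distance 18: (row=8, col=10)
Total reachable: 81 (grid has 81 open cells total)

Answer: Reachable cells: 81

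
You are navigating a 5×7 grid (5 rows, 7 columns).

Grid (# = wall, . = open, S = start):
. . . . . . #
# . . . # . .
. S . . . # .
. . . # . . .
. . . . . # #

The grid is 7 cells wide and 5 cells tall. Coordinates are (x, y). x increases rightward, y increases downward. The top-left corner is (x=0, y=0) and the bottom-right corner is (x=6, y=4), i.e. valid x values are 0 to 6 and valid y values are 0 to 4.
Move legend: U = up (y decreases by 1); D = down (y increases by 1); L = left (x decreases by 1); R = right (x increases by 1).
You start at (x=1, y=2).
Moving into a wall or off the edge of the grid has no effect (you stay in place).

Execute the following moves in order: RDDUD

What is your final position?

Answer: Final position: (x=2, y=4)

Derivation:
Start: (x=1, y=2)
  R (right): (x=1, y=2) -> (x=2, y=2)
  D (down): (x=2, y=2) -> (x=2, y=3)
  D (down): (x=2, y=3) -> (x=2, y=4)
  U (up): (x=2, y=4) -> (x=2, y=3)
  D (down): (x=2, y=3) -> (x=2, y=4)
Final: (x=2, y=4)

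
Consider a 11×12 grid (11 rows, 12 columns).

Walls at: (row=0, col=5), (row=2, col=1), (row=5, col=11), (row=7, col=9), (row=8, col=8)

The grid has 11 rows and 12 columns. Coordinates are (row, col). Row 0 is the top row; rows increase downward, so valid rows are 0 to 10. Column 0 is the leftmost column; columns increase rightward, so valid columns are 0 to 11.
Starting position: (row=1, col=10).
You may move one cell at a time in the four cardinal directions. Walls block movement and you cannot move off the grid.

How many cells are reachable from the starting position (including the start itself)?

BFS flood-fill from (row=1, col=10):
  Distance 0: (row=1, col=10)
  Distance 1: (row=0, col=10), (row=1, col=9), (row=1, col=11), (row=2, col=10)
  Distance 2: (row=0, col=9), (row=0, col=11), (row=1, col=8), (row=2, col=9), (row=2, col=11), (row=3, col=10)
  Distance 3: (row=0, col=8), (row=1, col=7), (row=2, col=8), (row=3, col=9), (row=3, col=11), (row=4, col=10)
  Distance 4: (row=0, col=7), (row=1, col=6), (row=2, col=7), (row=3, col=8), (row=4, col=9), (row=4, col=11), (row=5, col=10)
  Distance 5: (row=0, col=6), (row=1, col=5), (row=2, col=6), (row=3, col=7), (row=4, col=8), (row=5, col=9), (row=6, col=10)
  Distance 6: (row=1, col=4), (row=2, col=5), (row=3, col=6), (row=4, col=7), (row=5, col=8), (row=6, col=9), (row=6, col=11), (row=7, col=10)
  Distance 7: (row=0, col=4), (row=1, col=3), (row=2, col=4), (row=3, col=5), (row=4, col=6), (row=5, col=7), (row=6, col=8), (row=7, col=11), (row=8, col=10)
  Distance 8: (row=0, col=3), (row=1, col=2), (row=2, col=3), (row=3, col=4), (row=4, col=5), (row=5, col=6), (row=6, col=7), (row=7, col=8), (row=8, col=9), (row=8, col=11), (row=9, col=10)
  Distance 9: (row=0, col=2), (row=1, col=1), (row=2, col=2), (row=3, col=3), (row=4, col=4), (row=5, col=5), (row=6, col=6), (row=7, col=7), (row=9, col=9), (row=9, col=11), (row=10, col=10)
  Distance 10: (row=0, col=1), (row=1, col=0), (row=3, col=2), (row=4, col=3), (row=5, col=4), (row=6, col=5), (row=7, col=6), (row=8, col=7), (row=9, col=8), (row=10, col=9), (row=10, col=11)
  Distance 11: (row=0, col=0), (row=2, col=0), (row=3, col=1), (row=4, col=2), (row=5, col=3), (row=6, col=4), (row=7, col=5), (row=8, col=6), (row=9, col=7), (row=10, col=8)
  Distance 12: (row=3, col=0), (row=4, col=1), (row=5, col=2), (row=6, col=3), (row=7, col=4), (row=8, col=5), (row=9, col=6), (row=10, col=7)
  Distance 13: (row=4, col=0), (row=5, col=1), (row=6, col=2), (row=7, col=3), (row=8, col=4), (row=9, col=5), (row=10, col=6)
  Distance 14: (row=5, col=0), (row=6, col=1), (row=7, col=2), (row=8, col=3), (row=9, col=4), (row=10, col=5)
  Distance 15: (row=6, col=0), (row=7, col=1), (row=8, col=2), (row=9, col=3), (row=10, col=4)
  Distance 16: (row=7, col=0), (row=8, col=1), (row=9, col=2), (row=10, col=3)
  Distance 17: (row=8, col=0), (row=9, col=1), (row=10, col=2)
  Distance 18: (row=9, col=0), (row=10, col=1)
  Distance 19: (row=10, col=0)
Total reachable: 127 (grid has 127 open cells total)

Answer: Reachable cells: 127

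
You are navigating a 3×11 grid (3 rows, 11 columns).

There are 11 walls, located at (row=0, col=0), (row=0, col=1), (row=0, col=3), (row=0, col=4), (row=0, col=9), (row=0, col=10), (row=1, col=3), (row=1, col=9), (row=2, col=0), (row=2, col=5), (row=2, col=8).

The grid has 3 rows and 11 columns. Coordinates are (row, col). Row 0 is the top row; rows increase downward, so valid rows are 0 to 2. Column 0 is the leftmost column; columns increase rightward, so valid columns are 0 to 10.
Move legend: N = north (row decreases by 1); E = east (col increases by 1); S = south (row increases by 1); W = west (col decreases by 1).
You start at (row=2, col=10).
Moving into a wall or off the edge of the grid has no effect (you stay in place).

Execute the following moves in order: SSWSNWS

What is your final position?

Start: (row=2, col=10)
  S (south): blocked, stay at (row=2, col=10)
  S (south): blocked, stay at (row=2, col=10)
  W (west): (row=2, col=10) -> (row=2, col=9)
  S (south): blocked, stay at (row=2, col=9)
  N (north): blocked, stay at (row=2, col=9)
  W (west): blocked, stay at (row=2, col=9)
  S (south): blocked, stay at (row=2, col=9)
Final: (row=2, col=9)

Answer: Final position: (row=2, col=9)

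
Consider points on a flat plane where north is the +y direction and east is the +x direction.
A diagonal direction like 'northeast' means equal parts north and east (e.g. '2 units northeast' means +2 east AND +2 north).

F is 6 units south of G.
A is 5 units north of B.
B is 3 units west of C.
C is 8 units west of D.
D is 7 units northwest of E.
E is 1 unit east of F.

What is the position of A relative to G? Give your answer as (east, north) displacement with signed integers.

Answer: A is at (east=-17, north=6) relative to G.

Derivation:
Place G at the origin (east=0, north=0).
  F is 6 units south of G: delta (east=+0, north=-6); F at (east=0, north=-6).
  E is 1 unit east of F: delta (east=+1, north=+0); E at (east=1, north=-6).
  D is 7 units northwest of E: delta (east=-7, north=+7); D at (east=-6, north=1).
  C is 8 units west of D: delta (east=-8, north=+0); C at (east=-14, north=1).
  B is 3 units west of C: delta (east=-3, north=+0); B at (east=-17, north=1).
  A is 5 units north of B: delta (east=+0, north=+5); A at (east=-17, north=6).
Therefore A relative to G: (east=-17, north=6).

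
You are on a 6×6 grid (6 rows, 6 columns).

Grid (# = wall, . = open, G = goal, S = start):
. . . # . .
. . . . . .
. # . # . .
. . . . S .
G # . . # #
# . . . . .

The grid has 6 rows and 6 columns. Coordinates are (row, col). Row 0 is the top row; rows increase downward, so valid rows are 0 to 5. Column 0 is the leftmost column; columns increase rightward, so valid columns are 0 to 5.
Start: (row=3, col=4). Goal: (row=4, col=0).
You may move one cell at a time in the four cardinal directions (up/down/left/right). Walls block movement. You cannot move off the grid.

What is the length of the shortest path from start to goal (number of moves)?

Answer: Shortest path length: 5

Derivation:
BFS from (row=3, col=4) until reaching (row=4, col=0):
  Distance 0: (row=3, col=4)
  Distance 1: (row=2, col=4), (row=3, col=3), (row=3, col=5)
  Distance 2: (row=1, col=4), (row=2, col=5), (row=3, col=2), (row=4, col=3)
  Distance 3: (row=0, col=4), (row=1, col=3), (row=1, col=5), (row=2, col=2), (row=3, col=1), (row=4, col=2), (row=5, col=3)
  Distance 4: (row=0, col=5), (row=1, col=2), (row=3, col=0), (row=5, col=2), (row=5, col=4)
  Distance 5: (row=0, col=2), (row=1, col=1), (row=2, col=0), (row=4, col=0), (row=5, col=1), (row=5, col=5)  <- goal reached here
One shortest path (5 moves): (row=3, col=4) -> (row=3, col=3) -> (row=3, col=2) -> (row=3, col=1) -> (row=3, col=0) -> (row=4, col=0)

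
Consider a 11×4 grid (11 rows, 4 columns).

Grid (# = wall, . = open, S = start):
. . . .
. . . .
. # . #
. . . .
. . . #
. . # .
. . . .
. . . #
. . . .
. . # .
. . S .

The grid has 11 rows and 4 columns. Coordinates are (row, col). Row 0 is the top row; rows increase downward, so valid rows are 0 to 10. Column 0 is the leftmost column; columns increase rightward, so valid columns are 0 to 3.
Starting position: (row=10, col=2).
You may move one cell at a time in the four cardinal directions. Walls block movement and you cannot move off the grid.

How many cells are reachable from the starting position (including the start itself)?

BFS flood-fill from (row=10, col=2):
  Distance 0: (row=10, col=2)
  Distance 1: (row=10, col=1), (row=10, col=3)
  Distance 2: (row=9, col=1), (row=9, col=3), (row=10, col=0)
  Distance 3: (row=8, col=1), (row=8, col=3), (row=9, col=0)
  Distance 4: (row=7, col=1), (row=8, col=0), (row=8, col=2)
  Distance 5: (row=6, col=1), (row=7, col=0), (row=7, col=2)
  Distance 6: (row=5, col=1), (row=6, col=0), (row=6, col=2)
  Distance 7: (row=4, col=1), (row=5, col=0), (row=6, col=3)
  Distance 8: (row=3, col=1), (row=4, col=0), (row=4, col=2), (row=5, col=3)
  Distance 9: (row=3, col=0), (row=3, col=2)
  Distance 10: (row=2, col=0), (row=2, col=2), (row=3, col=3)
  Distance 11: (row=1, col=0), (row=1, col=2)
  Distance 12: (row=0, col=0), (row=0, col=2), (row=1, col=1), (row=1, col=3)
  Distance 13: (row=0, col=1), (row=0, col=3)
Total reachable: 38 (grid has 38 open cells total)

Answer: Reachable cells: 38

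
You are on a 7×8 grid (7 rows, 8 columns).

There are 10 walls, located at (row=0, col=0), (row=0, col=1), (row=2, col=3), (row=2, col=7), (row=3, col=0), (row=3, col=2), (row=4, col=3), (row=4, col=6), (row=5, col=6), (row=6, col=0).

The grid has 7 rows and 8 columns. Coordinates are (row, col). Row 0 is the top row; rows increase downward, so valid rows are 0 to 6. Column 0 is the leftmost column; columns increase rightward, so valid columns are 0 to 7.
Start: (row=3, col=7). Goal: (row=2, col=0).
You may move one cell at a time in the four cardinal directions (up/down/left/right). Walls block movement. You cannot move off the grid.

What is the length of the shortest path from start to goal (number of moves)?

Answer: Shortest path length: 10

Derivation:
BFS from (row=3, col=7) until reaching (row=2, col=0):
  Distance 0: (row=3, col=7)
  Distance 1: (row=3, col=6), (row=4, col=7)
  Distance 2: (row=2, col=6), (row=3, col=5), (row=5, col=7)
  Distance 3: (row=1, col=6), (row=2, col=5), (row=3, col=4), (row=4, col=5), (row=6, col=7)
  Distance 4: (row=0, col=6), (row=1, col=5), (row=1, col=7), (row=2, col=4), (row=3, col=3), (row=4, col=4), (row=5, col=5), (row=6, col=6)
  Distance 5: (row=0, col=5), (row=0, col=7), (row=1, col=4), (row=5, col=4), (row=6, col=5)
  Distance 6: (row=0, col=4), (row=1, col=3), (row=5, col=3), (row=6, col=4)
  Distance 7: (row=0, col=3), (row=1, col=2), (row=5, col=2), (row=6, col=3)
  Distance 8: (row=0, col=2), (row=1, col=1), (row=2, col=2), (row=4, col=2), (row=5, col=1), (row=6, col=2)
  Distance 9: (row=1, col=0), (row=2, col=1), (row=4, col=1), (row=5, col=0), (row=6, col=1)
  Distance 10: (row=2, col=0), (row=3, col=1), (row=4, col=0)  <- goal reached here
One shortest path (10 moves): (row=3, col=7) -> (row=3, col=6) -> (row=3, col=5) -> (row=3, col=4) -> (row=2, col=4) -> (row=1, col=4) -> (row=1, col=3) -> (row=1, col=2) -> (row=1, col=1) -> (row=1, col=0) -> (row=2, col=0)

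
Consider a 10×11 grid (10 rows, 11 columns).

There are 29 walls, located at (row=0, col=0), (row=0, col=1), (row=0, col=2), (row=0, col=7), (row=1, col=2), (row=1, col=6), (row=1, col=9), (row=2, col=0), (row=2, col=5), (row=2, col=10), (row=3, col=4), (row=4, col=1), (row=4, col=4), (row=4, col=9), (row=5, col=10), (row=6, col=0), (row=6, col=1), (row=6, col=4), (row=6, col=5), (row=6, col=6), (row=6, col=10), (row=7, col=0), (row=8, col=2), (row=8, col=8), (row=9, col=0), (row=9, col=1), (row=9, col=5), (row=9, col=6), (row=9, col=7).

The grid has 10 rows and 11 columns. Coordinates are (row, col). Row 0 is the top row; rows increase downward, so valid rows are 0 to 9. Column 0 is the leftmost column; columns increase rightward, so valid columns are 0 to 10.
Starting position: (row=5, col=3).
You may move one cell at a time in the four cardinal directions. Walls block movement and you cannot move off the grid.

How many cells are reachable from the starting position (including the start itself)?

BFS flood-fill from (row=5, col=3):
  Distance 0: (row=5, col=3)
  Distance 1: (row=4, col=3), (row=5, col=2), (row=5, col=4), (row=6, col=3)
  Distance 2: (row=3, col=3), (row=4, col=2), (row=5, col=1), (row=5, col=5), (row=6, col=2), (row=7, col=3)
  Distance 3: (row=2, col=3), (row=3, col=2), (row=4, col=5), (row=5, col=0), (row=5, col=6), (row=7, col=2), (row=7, col=4), (row=8, col=3)
  Distance 4: (row=1, col=3), (row=2, col=2), (row=2, col=4), (row=3, col=1), (row=3, col=5), (row=4, col=0), (row=4, col=6), (row=5, col=7), (row=7, col=1), (row=7, col=5), (row=8, col=4), (row=9, col=3)
  Distance 5: (row=0, col=3), (row=1, col=4), (row=2, col=1), (row=3, col=0), (row=3, col=6), (row=4, col=7), (row=5, col=8), (row=6, col=7), (row=7, col=6), (row=8, col=1), (row=8, col=5), (row=9, col=2), (row=9, col=4)
  Distance 6: (row=0, col=4), (row=1, col=1), (row=1, col=5), (row=2, col=6), (row=3, col=7), (row=4, col=8), (row=5, col=9), (row=6, col=8), (row=7, col=7), (row=8, col=0), (row=8, col=6)
  Distance 7: (row=0, col=5), (row=1, col=0), (row=2, col=7), (row=3, col=8), (row=6, col=9), (row=7, col=8), (row=8, col=7)
  Distance 8: (row=0, col=6), (row=1, col=7), (row=2, col=8), (row=3, col=9), (row=7, col=9)
  Distance 9: (row=1, col=8), (row=2, col=9), (row=3, col=10), (row=7, col=10), (row=8, col=9)
  Distance 10: (row=0, col=8), (row=4, col=10), (row=8, col=10), (row=9, col=9)
  Distance 11: (row=0, col=9), (row=9, col=8), (row=9, col=10)
  Distance 12: (row=0, col=10)
  Distance 13: (row=1, col=10)
Total reachable: 81 (grid has 81 open cells total)

Answer: Reachable cells: 81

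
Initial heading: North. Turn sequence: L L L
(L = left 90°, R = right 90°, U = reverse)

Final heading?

Answer: Final heading: East

Derivation:
Start: North
  L (left (90° counter-clockwise)) -> West
  L (left (90° counter-clockwise)) -> South
  L (left (90° counter-clockwise)) -> East
Final: East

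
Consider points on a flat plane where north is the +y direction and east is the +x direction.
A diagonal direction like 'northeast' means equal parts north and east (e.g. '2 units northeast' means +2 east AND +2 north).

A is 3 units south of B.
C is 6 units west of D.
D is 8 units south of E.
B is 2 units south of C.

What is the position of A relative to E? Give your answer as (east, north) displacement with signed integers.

Place E at the origin (east=0, north=0).
  D is 8 units south of E: delta (east=+0, north=-8); D at (east=0, north=-8).
  C is 6 units west of D: delta (east=-6, north=+0); C at (east=-6, north=-8).
  B is 2 units south of C: delta (east=+0, north=-2); B at (east=-6, north=-10).
  A is 3 units south of B: delta (east=+0, north=-3); A at (east=-6, north=-13).
Therefore A relative to E: (east=-6, north=-13).

Answer: A is at (east=-6, north=-13) relative to E.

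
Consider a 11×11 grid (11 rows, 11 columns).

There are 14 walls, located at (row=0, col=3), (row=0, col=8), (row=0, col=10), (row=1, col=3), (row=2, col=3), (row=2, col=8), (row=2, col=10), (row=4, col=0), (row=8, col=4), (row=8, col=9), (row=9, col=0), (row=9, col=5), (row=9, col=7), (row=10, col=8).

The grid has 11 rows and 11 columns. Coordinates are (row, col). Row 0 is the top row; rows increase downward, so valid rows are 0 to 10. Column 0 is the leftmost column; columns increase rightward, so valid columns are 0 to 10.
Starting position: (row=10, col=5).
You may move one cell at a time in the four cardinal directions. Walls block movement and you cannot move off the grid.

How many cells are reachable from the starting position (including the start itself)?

BFS flood-fill from (row=10, col=5):
  Distance 0: (row=10, col=5)
  Distance 1: (row=10, col=4), (row=10, col=6)
  Distance 2: (row=9, col=4), (row=9, col=6), (row=10, col=3), (row=10, col=7)
  Distance 3: (row=8, col=6), (row=9, col=3), (row=10, col=2)
  Distance 4: (row=7, col=6), (row=8, col=3), (row=8, col=5), (row=8, col=7), (row=9, col=2), (row=10, col=1)
  Distance 5: (row=6, col=6), (row=7, col=3), (row=7, col=5), (row=7, col=7), (row=8, col=2), (row=8, col=8), (row=9, col=1), (row=10, col=0)
  Distance 6: (row=5, col=6), (row=6, col=3), (row=6, col=5), (row=6, col=7), (row=7, col=2), (row=7, col=4), (row=7, col=8), (row=8, col=1), (row=9, col=8)
  Distance 7: (row=4, col=6), (row=5, col=3), (row=5, col=5), (row=5, col=7), (row=6, col=2), (row=6, col=4), (row=6, col=8), (row=7, col=1), (row=7, col=9), (row=8, col=0), (row=9, col=9)
  Distance 8: (row=3, col=6), (row=4, col=3), (row=4, col=5), (row=4, col=7), (row=5, col=2), (row=5, col=4), (row=5, col=8), (row=6, col=1), (row=6, col=9), (row=7, col=0), (row=7, col=10), (row=9, col=10), (row=10, col=9)
  Distance 9: (row=2, col=6), (row=3, col=3), (row=3, col=5), (row=3, col=7), (row=4, col=2), (row=4, col=4), (row=4, col=8), (row=5, col=1), (row=5, col=9), (row=6, col=0), (row=6, col=10), (row=8, col=10), (row=10, col=10)
  Distance 10: (row=1, col=6), (row=2, col=5), (row=2, col=7), (row=3, col=2), (row=3, col=4), (row=3, col=8), (row=4, col=1), (row=4, col=9), (row=5, col=0), (row=5, col=10)
  Distance 11: (row=0, col=6), (row=1, col=5), (row=1, col=7), (row=2, col=2), (row=2, col=4), (row=3, col=1), (row=3, col=9), (row=4, col=10)
  Distance 12: (row=0, col=5), (row=0, col=7), (row=1, col=2), (row=1, col=4), (row=1, col=8), (row=2, col=1), (row=2, col=9), (row=3, col=0), (row=3, col=10)
  Distance 13: (row=0, col=2), (row=0, col=4), (row=1, col=1), (row=1, col=9), (row=2, col=0)
  Distance 14: (row=0, col=1), (row=0, col=9), (row=1, col=0), (row=1, col=10)
  Distance 15: (row=0, col=0)
Total reachable: 107 (grid has 107 open cells total)

Answer: Reachable cells: 107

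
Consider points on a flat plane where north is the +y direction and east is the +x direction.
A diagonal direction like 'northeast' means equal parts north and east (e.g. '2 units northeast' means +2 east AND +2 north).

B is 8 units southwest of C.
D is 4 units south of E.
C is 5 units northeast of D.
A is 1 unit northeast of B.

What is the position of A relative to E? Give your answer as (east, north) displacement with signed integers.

Place E at the origin (east=0, north=0).
  D is 4 units south of E: delta (east=+0, north=-4); D at (east=0, north=-4).
  C is 5 units northeast of D: delta (east=+5, north=+5); C at (east=5, north=1).
  B is 8 units southwest of C: delta (east=-8, north=-8); B at (east=-3, north=-7).
  A is 1 unit northeast of B: delta (east=+1, north=+1); A at (east=-2, north=-6).
Therefore A relative to E: (east=-2, north=-6).

Answer: A is at (east=-2, north=-6) relative to E.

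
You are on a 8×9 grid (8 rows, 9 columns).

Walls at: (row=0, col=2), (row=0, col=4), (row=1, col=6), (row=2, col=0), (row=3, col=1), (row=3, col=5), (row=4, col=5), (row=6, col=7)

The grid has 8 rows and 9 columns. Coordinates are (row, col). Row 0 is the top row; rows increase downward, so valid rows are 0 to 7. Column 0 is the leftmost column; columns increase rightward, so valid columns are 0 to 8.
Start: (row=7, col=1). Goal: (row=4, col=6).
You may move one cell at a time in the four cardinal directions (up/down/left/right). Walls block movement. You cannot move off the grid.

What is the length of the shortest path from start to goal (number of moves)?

BFS from (row=7, col=1) until reaching (row=4, col=6):
  Distance 0: (row=7, col=1)
  Distance 1: (row=6, col=1), (row=7, col=0), (row=7, col=2)
  Distance 2: (row=5, col=1), (row=6, col=0), (row=6, col=2), (row=7, col=3)
  Distance 3: (row=4, col=1), (row=5, col=0), (row=5, col=2), (row=6, col=3), (row=7, col=4)
  Distance 4: (row=4, col=0), (row=4, col=2), (row=5, col=3), (row=6, col=4), (row=7, col=5)
  Distance 5: (row=3, col=0), (row=3, col=2), (row=4, col=3), (row=5, col=4), (row=6, col=5), (row=7, col=6)
  Distance 6: (row=2, col=2), (row=3, col=3), (row=4, col=4), (row=5, col=5), (row=6, col=6), (row=7, col=7)
  Distance 7: (row=1, col=2), (row=2, col=1), (row=2, col=3), (row=3, col=4), (row=5, col=6), (row=7, col=8)
  Distance 8: (row=1, col=1), (row=1, col=3), (row=2, col=4), (row=4, col=6), (row=5, col=7), (row=6, col=8)  <- goal reached here
One shortest path (8 moves): (row=7, col=1) -> (row=7, col=2) -> (row=7, col=3) -> (row=7, col=4) -> (row=7, col=5) -> (row=7, col=6) -> (row=6, col=6) -> (row=5, col=6) -> (row=4, col=6)

Answer: Shortest path length: 8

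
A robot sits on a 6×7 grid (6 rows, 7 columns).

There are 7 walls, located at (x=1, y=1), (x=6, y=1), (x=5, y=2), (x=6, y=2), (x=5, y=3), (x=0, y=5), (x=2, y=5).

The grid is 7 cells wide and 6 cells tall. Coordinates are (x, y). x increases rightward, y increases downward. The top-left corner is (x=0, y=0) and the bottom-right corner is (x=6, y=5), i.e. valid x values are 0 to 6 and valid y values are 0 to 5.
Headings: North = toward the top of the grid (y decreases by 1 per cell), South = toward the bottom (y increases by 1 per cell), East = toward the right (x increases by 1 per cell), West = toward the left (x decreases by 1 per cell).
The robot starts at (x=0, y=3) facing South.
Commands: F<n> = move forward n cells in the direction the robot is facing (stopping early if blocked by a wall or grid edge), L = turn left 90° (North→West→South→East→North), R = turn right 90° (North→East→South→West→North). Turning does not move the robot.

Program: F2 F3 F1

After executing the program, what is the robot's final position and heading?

Answer: Final position: (x=0, y=4), facing South

Derivation:
Start: (x=0, y=3), facing South
  F2: move forward 1/2 (blocked), now at (x=0, y=4)
  F3: move forward 0/3 (blocked), now at (x=0, y=4)
  F1: move forward 0/1 (blocked), now at (x=0, y=4)
Final: (x=0, y=4), facing South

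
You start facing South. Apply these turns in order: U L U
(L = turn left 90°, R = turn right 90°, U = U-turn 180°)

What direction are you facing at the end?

Answer: Final heading: East

Derivation:
Start: South
  U (U-turn (180°)) -> North
  L (left (90° counter-clockwise)) -> West
  U (U-turn (180°)) -> East
Final: East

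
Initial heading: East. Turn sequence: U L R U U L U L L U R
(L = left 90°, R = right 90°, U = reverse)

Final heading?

Answer: Final heading: East

Derivation:
Start: East
  U (U-turn (180°)) -> West
  L (left (90° counter-clockwise)) -> South
  R (right (90° clockwise)) -> West
  U (U-turn (180°)) -> East
  U (U-turn (180°)) -> West
  L (left (90° counter-clockwise)) -> South
  U (U-turn (180°)) -> North
  L (left (90° counter-clockwise)) -> West
  L (left (90° counter-clockwise)) -> South
  U (U-turn (180°)) -> North
  R (right (90° clockwise)) -> East
Final: East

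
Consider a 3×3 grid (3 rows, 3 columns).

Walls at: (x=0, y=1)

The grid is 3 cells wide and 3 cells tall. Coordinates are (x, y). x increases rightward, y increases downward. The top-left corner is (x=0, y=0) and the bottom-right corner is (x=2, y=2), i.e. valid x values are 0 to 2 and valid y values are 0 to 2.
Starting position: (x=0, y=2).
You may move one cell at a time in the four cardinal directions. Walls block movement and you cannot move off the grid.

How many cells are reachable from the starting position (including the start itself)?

Answer: Reachable cells: 8

Derivation:
BFS flood-fill from (x=0, y=2):
  Distance 0: (x=0, y=2)
  Distance 1: (x=1, y=2)
  Distance 2: (x=1, y=1), (x=2, y=2)
  Distance 3: (x=1, y=0), (x=2, y=1)
  Distance 4: (x=0, y=0), (x=2, y=0)
Total reachable: 8 (grid has 8 open cells total)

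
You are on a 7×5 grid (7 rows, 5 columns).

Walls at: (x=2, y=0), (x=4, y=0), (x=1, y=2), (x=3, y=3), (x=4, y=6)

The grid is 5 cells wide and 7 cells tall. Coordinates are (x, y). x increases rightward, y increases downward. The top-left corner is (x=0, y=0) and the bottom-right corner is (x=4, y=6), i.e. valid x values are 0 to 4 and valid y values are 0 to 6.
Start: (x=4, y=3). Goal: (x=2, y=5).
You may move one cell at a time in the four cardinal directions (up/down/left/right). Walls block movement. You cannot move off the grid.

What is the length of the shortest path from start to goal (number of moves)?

Answer: Shortest path length: 4

Derivation:
BFS from (x=4, y=3) until reaching (x=2, y=5):
  Distance 0: (x=4, y=3)
  Distance 1: (x=4, y=2), (x=4, y=4)
  Distance 2: (x=4, y=1), (x=3, y=2), (x=3, y=4), (x=4, y=5)
  Distance 3: (x=3, y=1), (x=2, y=2), (x=2, y=4), (x=3, y=5)
  Distance 4: (x=3, y=0), (x=2, y=1), (x=2, y=3), (x=1, y=4), (x=2, y=5), (x=3, y=6)  <- goal reached here
One shortest path (4 moves): (x=4, y=3) -> (x=4, y=4) -> (x=3, y=4) -> (x=2, y=4) -> (x=2, y=5)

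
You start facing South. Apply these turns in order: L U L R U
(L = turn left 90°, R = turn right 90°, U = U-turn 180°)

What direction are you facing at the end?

Start: South
  L (left (90° counter-clockwise)) -> East
  U (U-turn (180°)) -> West
  L (left (90° counter-clockwise)) -> South
  R (right (90° clockwise)) -> West
  U (U-turn (180°)) -> East
Final: East

Answer: Final heading: East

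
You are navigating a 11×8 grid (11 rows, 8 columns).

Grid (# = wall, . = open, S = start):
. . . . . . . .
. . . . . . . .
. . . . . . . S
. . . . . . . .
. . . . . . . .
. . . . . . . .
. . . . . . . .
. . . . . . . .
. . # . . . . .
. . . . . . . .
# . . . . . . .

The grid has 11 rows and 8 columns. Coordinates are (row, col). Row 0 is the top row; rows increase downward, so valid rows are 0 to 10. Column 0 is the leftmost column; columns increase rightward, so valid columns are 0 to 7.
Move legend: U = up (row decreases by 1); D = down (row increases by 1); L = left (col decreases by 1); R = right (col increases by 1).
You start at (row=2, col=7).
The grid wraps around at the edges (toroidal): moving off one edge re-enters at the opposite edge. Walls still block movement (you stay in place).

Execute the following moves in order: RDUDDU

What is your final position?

Answer: Final position: (row=3, col=0)

Derivation:
Start: (row=2, col=7)
  R (right): (row=2, col=7) -> (row=2, col=0)
  D (down): (row=2, col=0) -> (row=3, col=0)
  U (up): (row=3, col=0) -> (row=2, col=0)
  D (down): (row=2, col=0) -> (row=3, col=0)
  D (down): (row=3, col=0) -> (row=4, col=0)
  U (up): (row=4, col=0) -> (row=3, col=0)
Final: (row=3, col=0)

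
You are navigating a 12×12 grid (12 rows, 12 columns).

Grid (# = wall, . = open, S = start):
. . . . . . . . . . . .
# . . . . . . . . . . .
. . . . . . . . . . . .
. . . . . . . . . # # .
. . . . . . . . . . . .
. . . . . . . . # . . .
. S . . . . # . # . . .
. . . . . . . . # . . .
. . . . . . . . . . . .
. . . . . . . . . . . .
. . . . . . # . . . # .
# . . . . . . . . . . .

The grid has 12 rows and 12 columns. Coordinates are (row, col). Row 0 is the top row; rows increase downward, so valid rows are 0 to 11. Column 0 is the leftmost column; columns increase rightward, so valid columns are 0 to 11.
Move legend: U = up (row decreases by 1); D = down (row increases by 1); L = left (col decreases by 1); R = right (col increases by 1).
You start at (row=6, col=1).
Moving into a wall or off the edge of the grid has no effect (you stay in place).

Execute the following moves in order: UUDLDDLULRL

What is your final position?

Start: (row=6, col=1)
  U (up): (row=6, col=1) -> (row=5, col=1)
  U (up): (row=5, col=1) -> (row=4, col=1)
  D (down): (row=4, col=1) -> (row=5, col=1)
  L (left): (row=5, col=1) -> (row=5, col=0)
  D (down): (row=5, col=0) -> (row=6, col=0)
  D (down): (row=6, col=0) -> (row=7, col=0)
  L (left): blocked, stay at (row=7, col=0)
  U (up): (row=7, col=0) -> (row=6, col=0)
  L (left): blocked, stay at (row=6, col=0)
  R (right): (row=6, col=0) -> (row=6, col=1)
  L (left): (row=6, col=1) -> (row=6, col=0)
Final: (row=6, col=0)

Answer: Final position: (row=6, col=0)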